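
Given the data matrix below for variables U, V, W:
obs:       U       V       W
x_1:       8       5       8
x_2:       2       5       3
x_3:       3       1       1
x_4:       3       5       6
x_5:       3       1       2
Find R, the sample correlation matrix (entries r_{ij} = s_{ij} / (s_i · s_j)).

Step 1 — column means:
  mean(U) = (8 + 2 + 3 + 3 + 3) / 5 = 19/5 = 3.8
  mean(V) = (5 + 5 + 1 + 5 + 1) / 5 = 17/5 = 3.4
  mean(W) = (8 + 3 + 1 + 6 + 2) / 5 = 20/5 = 4

Step 2 — sample variances and covariances s[i,j] = (1/(n-1)) · Σ_k (x_{k,i} - mean_i) · (x_{k,j} - mean_j), with n-1 = 4:
  s[U,U] = ((4.2)·(4.2) + (-1.8)·(-1.8) + (-0.8)·(-0.8) + (-0.8)·(-0.8) + (-0.8)·(-0.8)) / 4 = 22.8/4 = 5.7
  s[U,V] = ((4.2)·(1.6) + (-1.8)·(1.6) + (-0.8)·(-2.4) + (-0.8)·(1.6) + (-0.8)·(-2.4)) / 4 = 6.4/4 = 1.6
  s[U,W] = ((4.2)·(4) + (-1.8)·(-1) + (-0.8)·(-3) + (-0.8)·(2) + (-0.8)·(-2)) / 4 = 21/4 = 5.25
  s[V,V] = ((1.6)·(1.6) + (1.6)·(1.6) + (-2.4)·(-2.4) + (1.6)·(1.6) + (-2.4)·(-2.4)) / 4 = 19.2/4 = 4.8
  s[V,W] = ((1.6)·(4) + (1.6)·(-1) + (-2.4)·(-3) + (1.6)·(2) + (-2.4)·(-2)) / 4 = 20/4 = 5
  s[W,W] = ((4)·(4) + (-1)·(-1) + (-3)·(-3) + (2)·(2) + (-2)·(-2)) / 4 = 34/4 = 8.5
  Sample standard deviations s_i = √(s[i,i]):
  s(U) = √(5.7) = 2.3875
  s(V) = √(4.8) = 2.1909
  s(W) = √(8.5) = 2.9155

Step 3 — r_{ij} = s_{ij} / (s_i · s_j):
  r[U,U] = 1 (diagonal).
  r[U,V] = 1.6 / (2.3875 · 2.1909) = 1.6 / 5.2307 = 0.3059
  r[U,W] = 5.25 / (2.3875 · 2.9155) = 5.25 / 6.9606 = 0.7542
  r[V,V] = 1 (diagonal).
  r[V,W] = 5 / (2.1909 · 2.9155) = 5 / 6.3875 = 0.7828
  r[W,W] = 1 (diagonal).

R is symmetric with unit diagonal. Assembling:

R = [[1, 0.3059, 0.7542],
 [0.3059, 1, 0.7828],
 [0.7542, 0.7828, 1]]


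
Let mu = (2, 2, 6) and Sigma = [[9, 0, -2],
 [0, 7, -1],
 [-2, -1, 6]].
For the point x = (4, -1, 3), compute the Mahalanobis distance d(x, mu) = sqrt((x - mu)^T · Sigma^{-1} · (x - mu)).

Step 1 — centre the observation: (x - mu) = (2, -3, -3).

Step 2 — invert Sigma (cofactor / det for 3×3, or solve directly):
  Sigma^{-1} = [[0.1202, 0.0059, 0.0411],
 [0.0059, 0.1466, 0.0264],
 [0.0411, 0.0264, 0.1848]].

Step 3 — form the quadratic (x - mu)^T · Sigma^{-1} · (x - mu):
  Sigma^{-1} · (x - mu) = (0.0997, -0.5073, -0.5513).
  (x - mu)^T · [Sigma^{-1} · (x - mu)] = (2)·(0.0997) + (-3)·(-0.5073) + (-3)·(-0.5513) = 3.3754.

Step 4 — take square root: d = √(3.3754) ≈ 1.8372.

d(x, mu) = √(3.3754) ≈ 1.8372


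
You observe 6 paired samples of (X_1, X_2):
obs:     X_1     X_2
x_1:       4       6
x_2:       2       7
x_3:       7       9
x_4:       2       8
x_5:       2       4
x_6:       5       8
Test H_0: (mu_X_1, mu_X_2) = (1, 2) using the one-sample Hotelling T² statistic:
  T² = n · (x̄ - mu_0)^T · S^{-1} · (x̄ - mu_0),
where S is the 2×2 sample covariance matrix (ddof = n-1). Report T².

Step 1 — sample mean vector:
  mean(X_1) = (4 + 2 + 7 + 2 + 2 + 5) / 6 = 22/6 = 3.6667
  mean(X_2) = (6 + 7 + 9 + 8 + 4 + 8) / 6 = 42/6 = 7
  x̄ = (3.6667, 7),  deviation x̄ - mu_0 = (3.6667, 7) - (1, 2) = (2.6667, 5).

Step 2 — sample covariance matrix, S[i,j] = (1/(n-1)) · Σ_k (x_{k,i} - mean_i) · (x_{k,j} - mean_j), divisor n-1 = 5:
  S[X_1,X_1] = ((0.3333)·(0.3333) + (-1.6667)·(-1.6667) + (3.3333)·(3.3333) + (-1.6667)·(-1.6667) + (-1.6667)·(-1.6667) + (1.3333)·(1.3333)) / 5 = 21.3333/5 = 4.2667
  S[X_1,X_2] = ((0.3333)·(-1) + (-1.6667)·(0) + (3.3333)·(2) + (-1.6667)·(1) + (-1.6667)·(-3) + (1.3333)·(1)) / 5 = 11/5 = 2.2
  S[X_2,X_2] = ((-1)·(-1) + (0)·(0) + (2)·(2) + (1)·(1) + (-3)·(-3) + (1)·(1)) / 5 = 16/5 = 3.2
  S = [[4.2667, 2.2],
 [2.2, 3.2]].

Step 3 — invert S. det(S) = 4.2667·3.2 - (2.2)² = 8.8133.
  S^{-1} = (1/det) · [[d, -b], [-b, a]] = [[0.3631, -0.2496],
 [-0.2496, 0.4841]].

Step 4 — quadratic form (x̄ - mu_0)^T · S^{-1} · (x̄ - mu_0):
  S^{-1} · (x̄ - mu_0) = (-0.2799, 1.7549),
  (x̄ - mu_0)^T · [...] = (2.6667)·(-0.2799) + (5)·(1.7549) = 8.0282.

Step 5 — scale by n: T² = 6 · 8.0282 = 48.1694.

T² ≈ 48.1694


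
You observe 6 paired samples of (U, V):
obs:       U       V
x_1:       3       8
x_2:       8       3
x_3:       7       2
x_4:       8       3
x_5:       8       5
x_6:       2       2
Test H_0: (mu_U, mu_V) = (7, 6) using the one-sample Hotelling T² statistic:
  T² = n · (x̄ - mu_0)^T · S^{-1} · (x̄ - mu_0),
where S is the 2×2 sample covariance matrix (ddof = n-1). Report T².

Step 1 — sample mean vector:
  mean(U) = (3 + 8 + 7 + 8 + 8 + 2) / 6 = 36/6 = 6
  mean(V) = (8 + 3 + 2 + 3 + 5 + 2) / 6 = 23/6 = 3.8333
  x̄ = (6, 3.8333),  deviation x̄ - mu_0 = (6, 3.8333) - (7, 6) = (-1, -2.1667).

Step 2 — sample covariance matrix, S[i,j] = (1/(n-1)) · Σ_k (x_{k,i} - mean_i) · (x_{k,j} - mean_j), divisor n-1 = 5:
  S[U,U] = ((-3)·(-3) + (2)·(2) + (1)·(1) + (2)·(2) + (2)·(2) + (-4)·(-4)) / 5 = 38/5 = 7.6
  S[U,V] = ((-3)·(4.1667) + (2)·(-0.8333) + (1)·(-1.8333) + (2)·(-0.8333) + (2)·(1.1667) + (-4)·(-1.8333)) / 5 = -8/5 = -1.6
  S[V,V] = ((4.1667)·(4.1667) + (-0.8333)·(-0.8333) + (-1.8333)·(-1.8333) + (-0.8333)·(-0.8333) + (1.1667)·(1.1667) + (-1.8333)·(-1.8333)) / 5 = 26.8333/5 = 5.3667
  S = [[7.6, -1.6],
 [-1.6, 5.3667]].

Step 3 — invert S. det(S) = 7.6·5.3667 - (-1.6)² = 38.2267.
  S^{-1} = (1/det) · [[d, -b], [-b, a]] = [[0.1404, 0.0419],
 [0.0419, 0.1988]].

Step 4 — quadratic form (x̄ - mu_0)^T · S^{-1} · (x̄ - mu_0):
  S^{-1} · (x̄ - mu_0) = (-0.2311, -0.4726),
  (x̄ - mu_0)^T · [...] = (-1)·(-0.2311) + (-2.1667)·(-0.4726) = 1.2551.

Step 5 — scale by n: T² = 6 · 1.2551 = 7.5305.

T² ≈ 7.5305


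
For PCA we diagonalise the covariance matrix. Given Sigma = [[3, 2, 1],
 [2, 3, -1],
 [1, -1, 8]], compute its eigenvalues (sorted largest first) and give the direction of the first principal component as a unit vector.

Step 1 — characteristic polynomial p(λ) = det(λI - Sigma) = λ³ - tr·λ² + c_1·λ - det, where tr = trace, c_1 = sum of the principal 2×2 minors, det = det(Sigma):
  tr = 3 + 3 + 8 = 14,
  c_1 = (3·3 - (2)²) + (3·8 - (1)²) + (3·8 - (-1)²) = 5 + 23 + 23 = 51,
  det = 3·(3·8 - (-1)²) - (2)·((2)·8 - (-1)·(1)) + (1)·((2)·(-1) - 3·(1)) = 3·(23) - (2)·(17) + (1)·(-5) = 30.
  So p(λ) = λ³ - 14λ² + 51λ - 30.
Step 2 — look for an integer root (rational root theorem: any rational root is an integer divisor of 30). Testing λ = 5:
  p(5) = 125 - 350 + 255 - 30 = 0  ✓
  Dividing out (λ - 5): p(λ) = (λ - 5)(λ² - 9λ + 6).
Step 3 — remaining eigenvalues from the quadratic λ² - 9λ + 6 = 0:
  Δ = 9² - 4·6 = 81 - 24 = 57,  λ = (9 ± √57)/2 = (9 ± 7.5498)/2 ≈ 8.2749 or 0.7251.
  Sorted: λ_1 = 8.2749,  λ_2 = 5,  λ_3 = 0.7251  (check: sum = 14 = tr ✓).

Step 4 — unit eigenvector for λ_1 ≈ 8.2749: v spans the null space of (Sigma - λ_1 I), whose rows are
  r_1 = (-5.2749, 2, 1),  r_2 = (2, -5.2749, -1),  r_3 = (1, -1, -0.2749).
  v is orthogonal to every row, so take v ∝ r_1 × r_2 = ((2)·(-1) - (1)·(-5.2749), (1)·(2) - (-5.2749)·(-1), (-5.2749)·(-5.2749) - (2)·(2)) ≈ (3.2749, -3.2749, 23.8248).
  Let u = (3.2749, -3.2749, 23.8248).
  ||u|| = √((3.2749)² + (-3.2749)² + (23.8248)²) = √(589.069) ≈ 24.2707,  v_1 = u/||u|| ≈ (0.1349, -0.1349, 0.9816) (||v_1|| = 1).

λ_1 = 8.2749,  λ_2 = 5,  λ_3 = 0.7251;  v_1 ≈ (0.1349, -0.1349, 0.9816)


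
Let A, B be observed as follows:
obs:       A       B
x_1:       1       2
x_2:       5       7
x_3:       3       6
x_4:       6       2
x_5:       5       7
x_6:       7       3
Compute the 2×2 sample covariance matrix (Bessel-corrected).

Step 1 — column means:
  mean(A) = (1 + 5 + 3 + 6 + 5 + 7) / 6 = 27/6 = 4.5
  mean(B) = (2 + 7 + 6 + 2 + 7 + 3) / 6 = 27/6 = 4.5

Step 2 — sample covariance S[i,j] = (1/(n-1)) · Σ_k (x_{k,i} - mean_i) · (x_{k,j} - mean_j), with n-1 = 5.
  S[A,A] = ((-3.5)·(-3.5) + (0.5)·(0.5) + (-1.5)·(-1.5) + (1.5)·(1.5) + (0.5)·(0.5) + (2.5)·(2.5)) / 5 = 23.5/5 = 4.7
  S[A,B] = ((-3.5)·(-2.5) + (0.5)·(2.5) + (-1.5)·(1.5) + (1.5)·(-2.5) + (0.5)·(2.5) + (2.5)·(-1.5)) / 5 = 1.5/5 = 0.3
  S[B,B] = ((-2.5)·(-2.5) + (2.5)·(2.5) + (1.5)·(1.5) + (-2.5)·(-2.5) + (2.5)·(2.5) + (-1.5)·(-1.5)) / 5 = 29.5/5 = 5.9

S is symmetric (S[j,i] = S[i,j]). Assembling:

S = [[4.7, 0.3],
 [0.3, 5.9]]


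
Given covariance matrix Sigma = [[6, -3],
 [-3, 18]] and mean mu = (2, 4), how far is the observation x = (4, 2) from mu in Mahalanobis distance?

Step 1 — centre the observation: (x - mu) = (2, -2).

Step 2 — invert Sigma. det(Sigma) = 6·18 - (-3)² = 99.
  Sigma^{-1} = (1/det) · [[d, -b], [-b, a]] = [[0.1818, 0.0303],
 [0.0303, 0.0606]].

Step 3 — form the quadratic (x - mu)^T · Sigma^{-1} · (x - mu):
  Sigma^{-1} · (x - mu) = (0.303, -0.0606).
  (x - mu)^T · [Sigma^{-1} · (x - mu)] = (2)·(0.303) + (-2)·(-0.0606) = 0.7273.

Step 4 — take square root: d = √(0.7273) ≈ 0.8528.

d(x, mu) = √(0.7273) ≈ 0.8528


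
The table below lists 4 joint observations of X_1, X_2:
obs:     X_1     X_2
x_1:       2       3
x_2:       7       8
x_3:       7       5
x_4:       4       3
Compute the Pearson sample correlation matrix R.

Step 1 — column means:
  mean(X_1) = (2 + 7 + 7 + 4) / 4 = 20/4 = 5
  mean(X_2) = (3 + 8 + 5 + 3) / 4 = 19/4 = 4.75

Step 2 — sample variances and covariances s[i,j] = (1/(n-1)) · Σ_k (x_{k,i} - mean_i) · (x_{k,j} - mean_j), with n-1 = 3:
  s[X_1,X_1] = ((-3)·(-3) + (2)·(2) + (2)·(2) + (-1)·(-1)) / 3 = 18/3 = 6
  s[X_1,X_2] = ((-3)·(-1.75) + (2)·(3.25) + (2)·(0.25) + (-1)·(-1.75)) / 3 = 14/3 = 4.6667
  s[X_2,X_2] = ((-1.75)·(-1.75) + (3.25)·(3.25) + (0.25)·(0.25) + (-1.75)·(-1.75)) / 3 = 16.75/3 = 5.5833
  Sample standard deviations s_i = √(s[i,i]):
  s(X_1) = √(6) = 2.4495
  s(X_2) = √(5.5833) = 2.3629

Step 3 — r_{ij} = s_{ij} / (s_i · s_j):
  r[X_1,X_1] = 1 (diagonal).
  r[X_1,X_2] = 4.6667 / (2.4495 · 2.3629) = 4.6667 / 5.7879 = 0.8063
  r[X_2,X_2] = 1 (diagonal).

R is symmetric with unit diagonal. Assembling:

R = [[1, 0.8063],
 [0.8063, 1]]


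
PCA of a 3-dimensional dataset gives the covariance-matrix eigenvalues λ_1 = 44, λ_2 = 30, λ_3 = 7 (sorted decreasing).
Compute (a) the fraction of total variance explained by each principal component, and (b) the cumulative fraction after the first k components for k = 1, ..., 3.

Step 1 — total variance = trace(Sigma) = Σ λ_i = 44 + 30 + 7 = 81.

Step 2 — fraction explained by component i = λ_i / Σ λ:
  PC1: 44/81 = 0.5432
  PC2: 30/81 = 0.3704
  PC3: 7/81 = 0.0864

Step 3 — cumulative fraction after k components = (λ_1 + ... + λ_k) / Σ λ:
  k = 1: 44/81 = 0.5432
  k = 2: (44 + 30)/81 = 74/81 = 0.9136
  k = 3: (44 + 30 + 7)/81 = 81/81 = 1

Summary (fraction, with percent):

explained: PC1 0.5432 (54.32%), PC2 0.3704 (37.04%), PC3 0.0864 (8.64%);  cumulative: 0.5432, 0.9136, 1


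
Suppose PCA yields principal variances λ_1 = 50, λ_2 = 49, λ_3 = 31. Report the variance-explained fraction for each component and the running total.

Step 1 — total variance = trace(Sigma) = Σ λ_i = 50 + 49 + 31 = 130.

Step 2 — fraction explained by component i = λ_i / Σ λ:
  PC1: 50/130 = 0.3846
  PC2: 49/130 = 0.3769
  PC3: 31/130 = 0.2385

Step 3 — cumulative fraction after k components = (λ_1 + ... + λ_k) / Σ λ:
  k = 1: 50/130 = 0.3846
  k = 2: (50 + 49)/130 = 99/130 = 0.7615
  k = 3: (50 + 49 + 31)/130 = 130/130 = 1

Summary (fraction, with percent):

explained: PC1 0.3846 (38.46%), PC2 0.3769 (37.69%), PC3 0.2385 (23.85%);  cumulative: 0.3846, 0.7615, 1


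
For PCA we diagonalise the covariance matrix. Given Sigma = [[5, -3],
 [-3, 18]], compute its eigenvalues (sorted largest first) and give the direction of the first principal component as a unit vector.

Step 1 — characteristic polynomial of 2×2 Sigma:
  det(Sigma - λI) = λ² - trace · λ + det = 0.
  trace = 5 + 18 = 23, det = 5·18 - (-3)² = 81.
Step 2 — discriminant:
  Δ = trace² - 4·det = 529 - 324 = 205.
Step 3 — eigenvalues:
  λ = (trace ± √Δ)/2 = (23 ± 14.3178)/2,
  λ_1 = 18.6589,  λ_2 = 4.3411.

Step 4 — unit eigenvector for λ_1: solve (Sigma - λ_1 I)v = 0. First row:
  (5 - 18.6589)·v_x + (-3)·v_y = 0, i.e. (-13.6589)·v_x + (-3)·v_y = 0,
  so v ∝ (b, λ_1 - a) = (-3, 13.6589); multiply by -1 so the first entry is positive: u = (3, -13.6589).
  ||u|| = √((3)² + (-13.6589)²) = √(195.5658) ≈ 13.9845,
  v_1 = u/||u|| ≈ (0.2145, -0.9767) (||v_1|| = 1).

λ_1 = 18.6589,  λ_2 = 4.3411;  v_1 ≈ (0.2145, -0.9767)


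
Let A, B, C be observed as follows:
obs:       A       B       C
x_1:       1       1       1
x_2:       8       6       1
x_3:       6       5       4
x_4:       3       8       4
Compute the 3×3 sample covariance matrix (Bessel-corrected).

Step 1 — column means:
  mean(A) = (1 + 8 + 6 + 3) / 4 = 18/4 = 4.5
  mean(B) = (1 + 6 + 5 + 8) / 4 = 20/4 = 5
  mean(C) = (1 + 1 + 4 + 4) / 4 = 10/4 = 2.5

Step 2 — sample covariance S[i,j] = (1/(n-1)) · Σ_k (x_{k,i} - mean_i) · (x_{k,j} - mean_j), with n-1 = 3.
  S[A,A] = ((-3.5)·(-3.5) + (3.5)·(3.5) + (1.5)·(1.5) + (-1.5)·(-1.5)) / 3 = 29/3 = 9.6667
  S[A,B] = ((-3.5)·(-4) + (3.5)·(1) + (1.5)·(0) + (-1.5)·(3)) / 3 = 13/3 = 4.3333
  S[A,C] = ((-3.5)·(-1.5) + (3.5)·(-1.5) + (1.5)·(1.5) + (-1.5)·(1.5)) / 3 = 0/3 = 0
  S[B,B] = ((-4)·(-4) + (1)·(1) + (0)·(0) + (3)·(3)) / 3 = 26/3 = 8.6667
  S[B,C] = ((-4)·(-1.5) + (1)·(-1.5) + (0)·(1.5) + (3)·(1.5)) / 3 = 9/3 = 3
  S[C,C] = ((-1.5)·(-1.5) + (-1.5)·(-1.5) + (1.5)·(1.5) + (1.5)·(1.5)) / 3 = 9/3 = 3

S is symmetric (S[j,i] = S[i,j]). Assembling:

S = [[9.6667, 4.3333, 0],
 [4.3333, 8.6667, 3],
 [0, 3, 3]]


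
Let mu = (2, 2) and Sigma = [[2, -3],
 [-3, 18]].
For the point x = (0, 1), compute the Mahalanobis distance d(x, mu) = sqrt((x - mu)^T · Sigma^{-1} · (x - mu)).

Step 1 — centre the observation: (x - mu) = (-2, -1).

Step 2 — invert Sigma. det(Sigma) = 2·18 - (-3)² = 27.
  Sigma^{-1} = (1/det) · [[d, -b], [-b, a]] = [[0.6667, 0.1111],
 [0.1111, 0.0741]].

Step 3 — form the quadratic (x - mu)^T · Sigma^{-1} · (x - mu):
  Sigma^{-1} · (x - mu) = (-1.4444, -0.2963).
  (x - mu)^T · [Sigma^{-1} · (x - mu)] = (-2)·(-1.4444) + (-1)·(-0.2963) = 3.1852.

Step 4 — take square root: d = √(3.1852) ≈ 1.7847.

d(x, mu) = √(3.1852) ≈ 1.7847


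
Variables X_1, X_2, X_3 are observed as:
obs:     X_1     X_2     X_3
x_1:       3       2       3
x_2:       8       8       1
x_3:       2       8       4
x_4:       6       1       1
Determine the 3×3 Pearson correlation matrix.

Step 1 — column means:
  mean(X_1) = (3 + 8 + 2 + 6) / 4 = 19/4 = 4.75
  mean(X_2) = (2 + 8 + 8 + 1) / 4 = 19/4 = 4.75
  mean(X_3) = (3 + 1 + 4 + 1) / 4 = 9/4 = 2.25

Step 2 — sample variances and covariances s[i,j] = (1/(n-1)) · Σ_k (x_{k,i} - mean_i) · (x_{k,j} - mean_j), with n-1 = 3:
  s[X_1,X_1] = ((-1.75)·(-1.75) + (3.25)·(3.25) + (-2.75)·(-2.75) + (1.25)·(1.25)) / 3 = 22.75/3 = 7.5833
  s[X_1,X_2] = ((-1.75)·(-2.75) + (3.25)·(3.25) + (-2.75)·(3.25) + (1.25)·(-3.75)) / 3 = 1.75/3 = 0.5833
  s[X_1,X_3] = ((-1.75)·(0.75) + (3.25)·(-1.25) + (-2.75)·(1.75) + (1.25)·(-1.25)) / 3 = -11.75/3 = -3.9167
  s[X_2,X_2] = ((-2.75)·(-2.75) + (3.25)·(3.25) + (3.25)·(3.25) + (-3.75)·(-3.75)) / 3 = 42.75/3 = 14.25
  s[X_2,X_3] = ((-2.75)·(0.75) + (3.25)·(-1.25) + (3.25)·(1.75) + (-3.75)·(-1.25)) / 3 = 4.25/3 = 1.4167
  s[X_3,X_3] = ((0.75)·(0.75) + (-1.25)·(-1.25) + (1.75)·(1.75) + (-1.25)·(-1.25)) / 3 = 6.75/3 = 2.25
  Sample standard deviations s_i = √(s[i,i]):
  s(X_1) = √(7.5833) = 2.7538
  s(X_2) = √(14.25) = 3.7749
  s(X_3) = √(2.25) = 1.5

Step 3 — r_{ij} = s_{ij} / (s_i · s_j):
  r[X_1,X_1] = 1 (diagonal).
  r[X_1,X_2] = 0.5833 / (2.7538 · 3.7749) = 0.5833 / 10.3953 = 0.0561
  r[X_1,X_3] = -3.9167 / (2.7538 · 1.5) = -3.9167 / 4.1307 = -0.9482
  r[X_2,X_2] = 1 (diagonal).
  r[X_2,X_3] = 1.4167 / (3.7749 · 1.5) = 1.4167 / 5.6624 = 0.2502
  r[X_3,X_3] = 1 (diagonal).

R is symmetric with unit diagonal. Assembling:

R = [[1, 0.0561, -0.9482],
 [0.0561, 1, 0.2502],
 [-0.9482, 0.2502, 1]]


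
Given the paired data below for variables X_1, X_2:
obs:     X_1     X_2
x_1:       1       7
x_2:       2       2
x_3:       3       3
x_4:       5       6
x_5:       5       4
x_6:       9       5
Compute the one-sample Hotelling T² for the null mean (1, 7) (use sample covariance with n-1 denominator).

Step 1 — sample mean vector:
  mean(X_1) = (1 + 2 + 3 + 5 + 5 + 9) / 6 = 25/6 = 4.1667
  mean(X_2) = (7 + 2 + 3 + 6 + 4 + 5) / 6 = 27/6 = 4.5
  x̄ = (4.1667, 4.5),  deviation x̄ - mu_0 = (4.1667, 4.5) - (1, 7) = (3.1667, -2.5).

Step 2 — sample covariance matrix, S[i,j] = (1/(n-1)) · Σ_k (x_{k,i} - mean_i) · (x_{k,j} - mean_j), divisor n-1 = 5:
  S[X_1,X_1] = ((-3.1667)·(-3.1667) + (-2.1667)·(-2.1667) + (-1.1667)·(-1.1667) + (0.8333)·(0.8333) + (0.8333)·(0.8333) + (4.8333)·(4.8333)) / 5 = 40.8333/5 = 8.1667
  S[X_1,X_2] = ((-3.1667)·(2.5) + (-2.1667)·(-2.5) + (-1.1667)·(-1.5) + (0.8333)·(1.5) + (0.8333)·(-0.5) + (4.8333)·(0.5)) / 5 = 2.5/5 = 0.5
  S[X_2,X_2] = ((2.5)·(2.5) + (-2.5)·(-2.5) + (-1.5)·(-1.5) + (1.5)·(1.5) + (-0.5)·(-0.5) + (0.5)·(0.5)) / 5 = 17.5/5 = 3.5
  S = [[8.1667, 0.5],
 [0.5, 3.5]].

Step 3 — invert S. det(S) = 8.1667·3.5 - (0.5)² = 28.3333.
  S^{-1} = (1/det) · [[d, -b], [-b, a]] = [[0.1235, -0.0176],
 [-0.0176, 0.2882]].

Step 4 — quadratic form (x̄ - mu_0)^T · S^{-1} · (x̄ - mu_0):
  S^{-1} · (x̄ - mu_0) = (0.4353, -0.7765),
  (x̄ - mu_0)^T · [...] = (3.1667)·(0.4353) + (-2.5)·(-0.7765) = 3.3196.

Step 5 — scale by n: T² = 6 · 3.3196 = 19.9176.

T² ≈ 19.9176


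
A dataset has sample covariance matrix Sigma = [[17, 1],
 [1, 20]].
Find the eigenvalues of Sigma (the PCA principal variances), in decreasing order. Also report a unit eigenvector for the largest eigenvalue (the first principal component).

Step 1 — characteristic polynomial of 2×2 Sigma:
  det(Sigma - λI) = λ² - trace · λ + det = 0.
  trace = 17 + 20 = 37, det = 17·20 - (1)² = 339.
Step 2 — discriminant:
  Δ = trace² - 4·det = 1369 - 1356 = 13.
Step 3 — eigenvalues:
  λ = (trace ± √Δ)/2 = (37 ± 3.6056)/2,
  λ_1 = 20.3028,  λ_2 = 16.6972.

Step 4 — unit eigenvector for λ_1: solve (Sigma - λ_1 I)v = 0. First row:
  (17 - 20.3028)·v_x + (1)·v_y = 0, i.e. (-3.3028)·v_x + (1)·v_y = 0,
  so v ∝ (b, λ_1 - a) = (1, 3.3028) = u.
  ||u|| = √((1)² + (3.3028)²) = √(11.9083) ≈ 3.4508,
  v_1 = u/||u|| ≈ (0.2898, 0.9571) (||v_1|| = 1).

λ_1 = 20.3028,  λ_2 = 16.6972;  v_1 ≈ (0.2898, 0.9571)


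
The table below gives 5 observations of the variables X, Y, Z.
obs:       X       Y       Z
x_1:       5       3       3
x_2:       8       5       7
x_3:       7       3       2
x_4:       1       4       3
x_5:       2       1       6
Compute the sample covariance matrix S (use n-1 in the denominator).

Step 1 — column means:
  mean(X) = (5 + 8 + 7 + 1 + 2) / 5 = 23/5 = 4.6
  mean(Y) = (3 + 5 + 3 + 4 + 1) / 5 = 16/5 = 3.2
  mean(Z) = (3 + 7 + 2 + 3 + 6) / 5 = 21/5 = 4.2

Step 2 — sample covariance S[i,j] = (1/(n-1)) · Σ_k (x_{k,i} - mean_i) · (x_{k,j} - mean_j), with n-1 = 4.
  S[X,X] = ((0.4)·(0.4) + (3.4)·(3.4) + (2.4)·(2.4) + (-3.6)·(-3.6) + (-2.6)·(-2.6)) / 4 = 37.2/4 = 9.3
  S[X,Y] = ((0.4)·(-0.2) + (3.4)·(1.8) + (2.4)·(-0.2) + (-3.6)·(0.8) + (-2.6)·(-2.2)) / 4 = 8.4/4 = 2.1
  S[X,Z] = ((0.4)·(-1.2) + (3.4)·(2.8) + (2.4)·(-2.2) + (-3.6)·(-1.2) + (-2.6)·(1.8)) / 4 = 3.4/4 = 0.85
  S[Y,Y] = ((-0.2)·(-0.2) + (1.8)·(1.8) + (-0.2)·(-0.2) + (0.8)·(0.8) + (-2.2)·(-2.2)) / 4 = 8.8/4 = 2.2
  S[Y,Z] = ((-0.2)·(-1.2) + (1.8)·(2.8) + (-0.2)·(-2.2) + (0.8)·(-1.2) + (-2.2)·(1.8)) / 4 = 0.8/4 = 0.2
  S[Z,Z] = ((-1.2)·(-1.2) + (2.8)·(2.8) + (-2.2)·(-2.2) + (-1.2)·(-1.2) + (1.8)·(1.8)) / 4 = 18.8/4 = 4.7

S is symmetric (S[j,i] = S[i,j]). Assembling:

S = [[9.3, 2.1, 0.85],
 [2.1, 2.2, 0.2],
 [0.85, 0.2, 4.7]]


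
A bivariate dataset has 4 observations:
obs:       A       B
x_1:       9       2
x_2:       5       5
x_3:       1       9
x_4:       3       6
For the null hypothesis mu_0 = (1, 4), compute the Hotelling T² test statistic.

Step 1 — sample mean vector:
  mean(A) = (9 + 5 + 1 + 3) / 4 = 18/4 = 4.5
  mean(B) = (2 + 5 + 9 + 6) / 4 = 22/4 = 5.5
  x̄ = (4.5, 5.5),  deviation x̄ - mu_0 = (4.5, 5.5) - (1, 4) = (3.5, 1.5).

Step 2 — sample covariance matrix, S[i,j] = (1/(n-1)) · Σ_k (x_{k,i} - mean_i) · (x_{k,j} - mean_j), divisor n-1 = 3:
  S[A,A] = ((4.5)·(4.5) + (0.5)·(0.5) + (-3.5)·(-3.5) + (-1.5)·(-1.5)) / 3 = 35/3 = 11.6667
  S[A,B] = ((4.5)·(-3.5) + (0.5)·(-0.5) + (-3.5)·(3.5) + (-1.5)·(0.5)) / 3 = -29/3 = -9.6667
  S[B,B] = ((-3.5)·(-3.5) + (-0.5)·(-0.5) + (3.5)·(3.5) + (0.5)·(0.5)) / 3 = 25/3 = 8.3333
  S = [[11.6667, -9.6667],
 [-9.6667, 8.3333]].

Step 3 — invert S. det(S) = 11.6667·8.3333 - (-9.6667)² = 3.7778.
  S^{-1} = (1/det) · [[d, -b], [-b, a]] = [[2.2059, 2.5588],
 [2.5588, 3.0882]].

Step 4 — quadratic form (x̄ - mu_0)^T · S^{-1} · (x̄ - mu_0):
  S^{-1} · (x̄ - mu_0) = (11.5588, 13.5882),
  (x̄ - mu_0)^T · [...] = (3.5)·(11.5588) + (1.5)·(13.5882) = 60.8382.

Step 5 — scale by n: T² = 4 · 60.8382 = 243.3529.

T² ≈ 243.3529


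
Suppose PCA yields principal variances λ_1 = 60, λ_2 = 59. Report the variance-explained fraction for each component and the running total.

Step 1 — total variance = trace(Sigma) = Σ λ_i = 60 + 59 = 119.

Step 2 — fraction explained by component i = λ_i / Σ λ:
  PC1: 60/119 = 0.5042
  PC2: 59/119 = 0.4958

Step 3 — cumulative fraction after k components = (λ_1 + ... + λ_k) / Σ λ:
  k = 1: 60/119 = 0.5042
  k = 2: (60 + 59)/119 = 119/119 = 1

Summary (fraction, with percent):

explained: PC1 0.5042 (50.42%), PC2 0.4958 (49.58%);  cumulative: 0.5042, 1


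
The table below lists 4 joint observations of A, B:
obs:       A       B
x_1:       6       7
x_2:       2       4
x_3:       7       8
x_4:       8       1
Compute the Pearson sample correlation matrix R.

Step 1 — column means:
  mean(A) = (6 + 2 + 7 + 8) / 4 = 23/4 = 5.75
  mean(B) = (7 + 4 + 8 + 1) / 4 = 20/4 = 5

Step 2 — sample variances and covariances s[i,j] = (1/(n-1)) · Σ_k (x_{k,i} - mean_i) · (x_{k,j} - mean_j), with n-1 = 3:
  s[A,A] = ((0.25)·(0.25) + (-3.75)·(-3.75) + (1.25)·(1.25) + (2.25)·(2.25)) / 3 = 20.75/3 = 6.9167
  s[A,B] = ((0.25)·(2) + (-3.75)·(-1) + (1.25)·(3) + (2.25)·(-4)) / 3 = -1/3 = -0.3333
  s[B,B] = ((2)·(2) + (-1)·(-1) + (3)·(3) + (-4)·(-4)) / 3 = 30/3 = 10
  Sample standard deviations s_i = √(s[i,i]):
  s(A) = √(6.9167) = 2.63
  s(B) = √(10) = 3.1623

Step 3 — r_{ij} = s_{ij} / (s_i · s_j):
  r[A,A] = 1 (diagonal).
  r[A,B] = -0.3333 / (2.63 · 3.1623) = -0.3333 / 8.3166 = -0.0401
  r[B,B] = 1 (diagonal).

R is symmetric with unit diagonal. Assembling:

R = [[1, -0.0401],
 [-0.0401, 1]]


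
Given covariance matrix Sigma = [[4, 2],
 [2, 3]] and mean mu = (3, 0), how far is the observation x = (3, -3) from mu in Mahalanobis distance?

Step 1 — centre the observation: (x - mu) = (0, -3).

Step 2 — invert Sigma. det(Sigma) = 4·3 - (2)² = 8.
  Sigma^{-1} = (1/det) · [[d, -b], [-b, a]] = [[0.375, -0.25],
 [-0.25, 0.5]].

Step 3 — form the quadratic (x - mu)^T · Sigma^{-1} · (x - mu):
  Sigma^{-1} · (x - mu) = (0.75, -1.5).
  (x - mu)^T · [Sigma^{-1} · (x - mu)] = (0)·(0.75) + (-3)·(-1.5) = 4.5.

Step 4 — take square root: d = √(4.5) ≈ 2.1213.

d(x, mu) = √(4.5) ≈ 2.1213


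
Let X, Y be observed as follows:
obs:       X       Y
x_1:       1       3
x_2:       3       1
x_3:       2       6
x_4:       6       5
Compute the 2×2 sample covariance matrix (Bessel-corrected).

Step 1 — column means:
  mean(X) = (1 + 3 + 2 + 6) / 4 = 12/4 = 3
  mean(Y) = (3 + 1 + 6 + 5) / 4 = 15/4 = 3.75

Step 2 — sample covariance S[i,j] = (1/(n-1)) · Σ_k (x_{k,i} - mean_i) · (x_{k,j} - mean_j), with n-1 = 3.
  S[X,X] = ((-2)·(-2) + (0)·(0) + (-1)·(-1) + (3)·(3)) / 3 = 14/3 = 4.6667
  S[X,Y] = ((-2)·(-0.75) + (0)·(-2.75) + (-1)·(2.25) + (3)·(1.25)) / 3 = 3/3 = 1
  S[Y,Y] = ((-0.75)·(-0.75) + (-2.75)·(-2.75) + (2.25)·(2.25) + (1.25)·(1.25)) / 3 = 14.75/3 = 4.9167

S is symmetric (S[j,i] = S[i,j]). Assembling:

S = [[4.6667, 1],
 [1, 4.9167]]


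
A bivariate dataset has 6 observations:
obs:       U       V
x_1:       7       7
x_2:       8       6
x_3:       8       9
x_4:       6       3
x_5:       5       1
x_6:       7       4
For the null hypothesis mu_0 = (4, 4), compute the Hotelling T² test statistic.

Step 1 — sample mean vector:
  mean(U) = (7 + 8 + 8 + 6 + 5 + 7) / 6 = 41/6 = 6.8333
  mean(V) = (7 + 6 + 9 + 3 + 1 + 4) / 6 = 30/6 = 5
  x̄ = (6.8333, 5),  deviation x̄ - mu_0 = (6.8333, 5) - (4, 4) = (2.8333, 1).

Step 2 — sample covariance matrix, S[i,j] = (1/(n-1)) · Σ_k (x_{k,i} - mean_i) · (x_{k,j} - mean_j), divisor n-1 = 5:
  S[U,U] = ((0.1667)·(0.1667) + (1.1667)·(1.1667) + (1.1667)·(1.1667) + (-0.8333)·(-0.8333) + (-1.8333)·(-1.8333) + (0.1667)·(0.1667)) / 5 = 6.8333/5 = 1.3667
  S[U,V] = ((0.1667)·(2) + (1.1667)·(1) + (1.1667)·(4) + (-0.8333)·(-2) + (-1.8333)·(-4) + (0.1667)·(-1)) / 5 = 15/5 = 3
  S[V,V] = ((2)·(2) + (1)·(1) + (4)·(4) + (-2)·(-2) + (-4)·(-4) + (-1)·(-1)) / 5 = 42/5 = 8.4
  S = [[1.3667, 3],
 [3, 8.4]].

Step 3 — invert S. det(S) = 1.3667·8.4 - (3)² = 2.48.
  S^{-1} = (1/det) · [[d, -b], [-b, a]] = [[3.3871, -1.2097],
 [-1.2097, 0.5511]].

Step 4 — quadratic form (x̄ - mu_0)^T · S^{-1} · (x̄ - mu_0):
  S^{-1} · (x̄ - mu_0) = (8.3871, -2.8763),
  (x̄ - mu_0)^T · [...] = (2.8333)·(8.3871) + (1)·(-2.8763) = 20.8871.

Step 5 — scale by n: T² = 6 · 20.8871 = 125.3226.

T² ≈ 125.3226


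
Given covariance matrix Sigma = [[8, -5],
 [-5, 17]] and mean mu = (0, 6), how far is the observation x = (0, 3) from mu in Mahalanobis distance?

Step 1 — centre the observation: (x - mu) = (0, -3).

Step 2 — invert Sigma. det(Sigma) = 8·17 - (-5)² = 111.
  Sigma^{-1} = (1/det) · [[d, -b], [-b, a]] = [[0.1532, 0.045],
 [0.045, 0.0721]].

Step 3 — form the quadratic (x - mu)^T · Sigma^{-1} · (x - mu):
  Sigma^{-1} · (x - mu) = (-0.1351, -0.2162).
  (x - mu)^T · [Sigma^{-1} · (x - mu)] = (0)·(-0.1351) + (-3)·(-0.2162) = 0.6486.

Step 4 — take square root: d = √(0.6486) ≈ 0.8054.

d(x, mu) = √(0.6486) ≈ 0.8054


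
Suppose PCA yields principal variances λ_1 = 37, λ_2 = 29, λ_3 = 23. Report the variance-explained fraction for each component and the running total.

Step 1 — total variance = trace(Sigma) = Σ λ_i = 37 + 29 + 23 = 89.

Step 2 — fraction explained by component i = λ_i / Σ λ:
  PC1: 37/89 = 0.4157
  PC2: 29/89 = 0.3258
  PC3: 23/89 = 0.2584

Step 3 — cumulative fraction after k components = (λ_1 + ... + λ_k) / Σ λ:
  k = 1: 37/89 = 0.4157
  k = 2: (37 + 29)/89 = 66/89 = 0.7416
  k = 3: (37 + 29 + 23)/89 = 89/89 = 1

Summary (fraction, with percent):

explained: PC1 0.4157 (41.57%), PC2 0.3258 (32.58%), PC3 0.2584 (25.84%);  cumulative: 0.4157, 0.7416, 1


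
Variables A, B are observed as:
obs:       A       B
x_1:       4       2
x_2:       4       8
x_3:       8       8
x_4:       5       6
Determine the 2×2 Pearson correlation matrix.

Step 1 — column means:
  mean(A) = (4 + 4 + 8 + 5) / 4 = 21/4 = 5.25
  mean(B) = (2 + 8 + 8 + 6) / 4 = 24/4 = 6

Step 2 — sample variances and covariances s[i,j] = (1/(n-1)) · Σ_k (x_{k,i} - mean_i) · (x_{k,j} - mean_j), with n-1 = 3:
  s[A,A] = ((-1.25)·(-1.25) + (-1.25)·(-1.25) + (2.75)·(2.75) + (-0.25)·(-0.25)) / 3 = 10.75/3 = 3.5833
  s[A,B] = ((-1.25)·(-4) + (-1.25)·(2) + (2.75)·(2) + (-0.25)·(0)) / 3 = 8/3 = 2.6667
  s[B,B] = ((-4)·(-4) + (2)·(2) + (2)·(2) + (0)·(0)) / 3 = 24/3 = 8
  Sample standard deviations s_i = √(s[i,i]):
  s(A) = √(3.5833) = 1.893
  s(B) = √(8) = 2.8284

Step 3 — r_{ij} = s_{ij} / (s_i · s_j):
  r[A,A] = 1 (diagonal).
  r[A,B] = 2.6667 / (1.893 · 2.8284) = 2.6667 / 5.3541 = 0.4981
  r[B,B] = 1 (diagonal).

R is symmetric with unit diagonal. Assembling:

R = [[1, 0.4981],
 [0.4981, 1]]


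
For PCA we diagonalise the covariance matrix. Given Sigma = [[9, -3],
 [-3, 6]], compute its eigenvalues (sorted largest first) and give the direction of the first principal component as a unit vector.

Step 1 — characteristic polynomial of 2×2 Sigma:
  det(Sigma - λI) = λ² - trace · λ + det = 0.
  trace = 9 + 6 = 15, det = 9·6 - (-3)² = 45.
Step 2 — discriminant:
  Δ = trace² - 4·det = 225 - 180 = 45.
Step 3 — eigenvalues:
  λ = (trace ± √Δ)/2 = (15 ± 6.7082)/2,
  λ_1 = 10.8541,  λ_2 = 4.1459.

Step 4 — unit eigenvector for λ_1: solve (Sigma - λ_1 I)v = 0. First row:
  (9 - 10.8541)·v_x + (-3)·v_y = 0, i.e. (-1.8541)·v_x + (-3)·v_y = 0,
  so v ∝ (b, λ_1 - a) = (-3, 1.8541); multiply by -1 so the first entry is positive: u = (3, -1.8541).
  ||u|| = √((3)² + (-1.8541)²) = √(12.4377) ≈ 3.5267,
  v_1 = u/||u|| ≈ (0.8507, -0.5257) (||v_1|| = 1).

λ_1 = 10.8541,  λ_2 = 4.1459;  v_1 ≈ (0.8507, -0.5257)


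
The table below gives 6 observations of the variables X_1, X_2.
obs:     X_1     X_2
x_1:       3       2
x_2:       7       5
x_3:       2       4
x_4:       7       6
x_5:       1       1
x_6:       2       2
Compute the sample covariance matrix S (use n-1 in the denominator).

Step 1 — column means:
  mean(X_1) = (3 + 7 + 2 + 7 + 1 + 2) / 6 = 22/6 = 3.6667
  mean(X_2) = (2 + 5 + 4 + 6 + 1 + 2) / 6 = 20/6 = 3.3333

Step 2 — sample covariance S[i,j] = (1/(n-1)) · Σ_k (x_{k,i} - mean_i) · (x_{k,j} - mean_j), with n-1 = 5.
  S[X_1,X_1] = ((-0.6667)·(-0.6667) + (3.3333)·(3.3333) + (-1.6667)·(-1.6667) + (3.3333)·(3.3333) + (-2.6667)·(-2.6667) + (-1.6667)·(-1.6667)) / 5 = 35.3333/5 = 7.0667
  S[X_1,X_2] = ((-0.6667)·(-1.3333) + (3.3333)·(1.6667) + (-1.6667)·(0.6667) + (3.3333)·(2.6667) + (-2.6667)·(-2.3333) + (-1.6667)·(-1.3333)) / 5 = 22.6667/5 = 4.5333
  S[X_2,X_2] = ((-1.3333)·(-1.3333) + (1.6667)·(1.6667) + (0.6667)·(0.6667) + (2.6667)·(2.6667) + (-2.3333)·(-2.3333) + (-1.3333)·(-1.3333)) / 5 = 19.3333/5 = 3.8667

S is symmetric (S[j,i] = S[i,j]). Assembling:

S = [[7.0667, 4.5333],
 [4.5333, 3.8667]]


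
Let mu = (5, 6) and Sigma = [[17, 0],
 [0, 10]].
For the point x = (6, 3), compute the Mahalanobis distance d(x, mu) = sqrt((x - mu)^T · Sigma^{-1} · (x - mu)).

Step 1 — centre the observation: (x - mu) = (1, -3).

Step 2 — invert Sigma. det(Sigma) = 17·10 - (0)² = 170.
  Sigma^{-1} = (1/det) · [[d, -b], [-b, a]] = [[0.0588, 0],
 [0, 0.1]].

Step 3 — form the quadratic (x - mu)^T · Sigma^{-1} · (x - mu):
  Sigma^{-1} · (x - mu) = (0.0588, -0.3).
  (x - mu)^T · [Sigma^{-1} · (x - mu)] = (1)·(0.0588) + (-3)·(-0.3) = 0.9588.

Step 4 — take square root: d = √(0.9588) ≈ 0.9792.

d(x, mu) = √(0.9588) ≈ 0.9792


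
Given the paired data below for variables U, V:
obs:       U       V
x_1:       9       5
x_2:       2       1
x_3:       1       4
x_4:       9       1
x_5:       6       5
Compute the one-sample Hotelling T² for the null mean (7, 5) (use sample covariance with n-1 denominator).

Step 1 — sample mean vector:
  mean(U) = (9 + 2 + 1 + 9 + 6) / 5 = 27/5 = 5.4
  mean(V) = (5 + 1 + 4 + 1 + 5) / 5 = 16/5 = 3.2
  x̄ = (5.4, 3.2),  deviation x̄ - mu_0 = (5.4, 3.2) - (7, 5) = (-1.6, -1.8).

Step 2 — sample covariance matrix, S[i,j] = (1/(n-1)) · Σ_k (x_{k,i} - mean_i) · (x_{k,j} - mean_j), divisor n-1 = 4:
  S[U,U] = ((3.6)·(3.6) + (-3.4)·(-3.4) + (-4.4)·(-4.4) + (3.6)·(3.6) + (0.6)·(0.6)) / 4 = 57.2/4 = 14.3
  S[U,V] = ((3.6)·(1.8) + (-3.4)·(-2.2) + (-4.4)·(0.8) + (3.6)·(-2.2) + (0.6)·(1.8)) / 4 = 3.6/4 = 0.9
  S[V,V] = ((1.8)·(1.8) + (-2.2)·(-2.2) + (0.8)·(0.8) + (-2.2)·(-2.2) + (1.8)·(1.8)) / 4 = 16.8/4 = 4.2
  S = [[14.3, 0.9],
 [0.9, 4.2]].

Step 3 — invert S. det(S) = 14.3·4.2 - (0.9)² = 59.25.
  S^{-1} = (1/det) · [[d, -b], [-b, a]] = [[0.0709, -0.0152],
 [-0.0152, 0.2414]].

Step 4 — quadratic form (x̄ - mu_0)^T · S^{-1} · (x̄ - mu_0):
  S^{-1} · (x̄ - mu_0) = (-0.0861, -0.4101),
  (x̄ - mu_0)^T · [...] = (-1.6)·(-0.0861) + (-1.8)·(-0.4101) = 0.8759.

Step 5 — scale by n: T² = 5 · 0.8759 = 4.3797.

T² ≈ 4.3797


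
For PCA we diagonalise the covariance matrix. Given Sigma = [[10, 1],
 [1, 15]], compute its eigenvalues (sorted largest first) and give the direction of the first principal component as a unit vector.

Step 1 — characteristic polynomial of 2×2 Sigma:
  det(Sigma - λI) = λ² - trace · λ + det = 0.
  trace = 10 + 15 = 25, det = 10·15 - (1)² = 149.
Step 2 — discriminant:
  Δ = trace² - 4·det = 625 - 596 = 29.
Step 3 — eigenvalues:
  λ = (trace ± √Δ)/2 = (25 ± 5.3852)/2,
  λ_1 = 15.1926,  λ_2 = 9.8074.

Step 4 — unit eigenvector for λ_1: solve (Sigma - λ_1 I)v = 0. First row:
  (10 - 15.1926)·v_x + (1)·v_y = 0, i.e. (-5.1926)·v_x + (1)·v_y = 0,
  so v ∝ (b, λ_1 - a) = (1, 5.1926) = u.
  ||u|| = √((1)² + (5.1926)²) = √(27.9629) ≈ 5.288,
  v_1 = u/||u|| ≈ (0.1891, 0.982) (||v_1|| = 1).

λ_1 = 15.1926,  λ_2 = 9.8074;  v_1 ≈ (0.1891, 0.982)


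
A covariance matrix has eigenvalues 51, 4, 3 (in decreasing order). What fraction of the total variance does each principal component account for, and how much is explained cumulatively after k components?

Step 1 — total variance = trace(Sigma) = Σ λ_i = 51 + 4 + 3 = 58.

Step 2 — fraction explained by component i = λ_i / Σ λ:
  PC1: 51/58 = 0.8793
  PC2: 4/58 = 0.069
  PC3: 3/58 = 0.0517

Step 3 — cumulative fraction after k components = (λ_1 + ... + λ_k) / Σ λ:
  k = 1: 51/58 = 0.8793
  k = 2: (51 + 4)/58 = 55/58 = 0.9483
  k = 3: (51 + 4 + 3)/58 = 58/58 = 1

Summary (fraction, with percent):

explained: PC1 0.8793 (87.93%), PC2 0.069 (6.9%), PC3 0.0517 (5.17%);  cumulative: 0.8793, 0.9483, 1


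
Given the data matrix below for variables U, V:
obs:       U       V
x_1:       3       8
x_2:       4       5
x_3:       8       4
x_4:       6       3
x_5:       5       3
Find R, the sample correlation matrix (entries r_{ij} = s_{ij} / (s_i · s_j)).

Step 1 — column means:
  mean(U) = (3 + 4 + 8 + 6 + 5) / 5 = 26/5 = 5.2
  mean(V) = (8 + 5 + 4 + 3 + 3) / 5 = 23/5 = 4.6

Step 2 — sample variances and covariances s[i,j] = (1/(n-1)) · Σ_k (x_{k,i} - mean_i) · (x_{k,j} - mean_j), with n-1 = 4:
  s[U,U] = ((-2.2)·(-2.2) + (-1.2)·(-1.2) + (2.8)·(2.8) + (0.8)·(0.8) + (-0.2)·(-0.2)) / 4 = 14.8/4 = 3.7
  s[U,V] = ((-2.2)·(3.4) + (-1.2)·(0.4) + (2.8)·(-0.6) + (0.8)·(-1.6) + (-0.2)·(-1.6)) / 4 = -10.6/4 = -2.65
  s[V,V] = ((3.4)·(3.4) + (0.4)·(0.4) + (-0.6)·(-0.6) + (-1.6)·(-1.6) + (-1.6)·(-1.6)) / 4 = 17.2/4 = 4.3
  Sample standard deviations s_i = √(s[i,i]):
  s(U) = √(3.7) = 1.9235
  s(V) = √(4.3) = 2.0736

Step 3 — r_{ij} = s_{ij} / (s_i · s_j):
  r[U,U] = 1 (diagonal).
  r[U,V] = -2.65 / (1.9235 · 2.0736) = -2.65 / 3.9887 = -0.6644
  r[V,V] = 1 (diagonal).

R is symmetric with unit diagonal. Assembling:

R = [[1, -0.6644],
 [-0.6644, 1]]


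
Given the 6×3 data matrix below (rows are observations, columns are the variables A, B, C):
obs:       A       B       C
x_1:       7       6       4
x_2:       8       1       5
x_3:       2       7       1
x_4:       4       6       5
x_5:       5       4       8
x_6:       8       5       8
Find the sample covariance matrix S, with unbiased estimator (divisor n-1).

Step 1 — column means:
  mean(A) = (7 + 8 + 2 + 4 + 5 + 8) / 6 = 34/6 = 5.6667
  mean(B) = (6 + 1 + 7 + 6 + 4 + 5) / 6 = 29/6 = 4.8333
  mean(C) = (4 + 5 + 1 + 5 + 8 + 8) / 6 = 31/6 = 5.1667

Step 2 — sample covariance S[i,j] = (1/(n-1)) · Σ_k (x_{k,i} - mean_i) · (x_{k,j} - mean_j), with n-1 = 5.
  S[A,A] = ((1.3333)·(1.3333) + (2.3333)·(2.3333) + (-3.6667)·(-3.6667) + (-1.6667)·(-1.6667) + (-0.6667)·(-0.6667) + (2.3333)·(2.3333)) / 5 = 29.3333/5 = 5.8667
  S[A,B] = ((1.3333)·(1.1667) + (2.3333)·(-3.8333) + (-3.6667)·(2.1667) + (-1.6667)·(1.1667) + (-0.6667)·(-0.8333) + (2.3333)·(0.1667)) / 5 = -16.3333/5 = -3.2667
  S[A,C] = ((1.3333)·(-1.1667) + (2.3333)·(-0.1667) + (-3.6667)·(-4.1667) + (-1.6667)·(-0.1667) + (-0.6667)·(2.8333) + (2.3333)·(2.8333)) / 5 = 18.3333/5 = 3.6667
  S[B,B] = ((1.1667)·(1.1667) + (-3.8333)·(-3.8333) + (2.1667)·(2.1667) + (1.1667)·(1.1667) + (-0.8333)·(-0.8333) + (0.1667)·(0.1667)) / 5 = 22.8333/5 = 4.5667
  S[B,C] = ((1.1667)·(-1.1667) + (-3.8333)·(-0.1667) + (2.1667)·(-4.1667) + (1.1667)·(-0.1667) + (-0.8333)·(2.8333) + (0.1667)·(2.8333)) / 5 = -11.8333/5 = -2.3667
  S[C,C] = ((-1.1667)·(-1.1667) + (-0.1667)·(-0.1667) + (-4.1667)·(-4.1667) + (-0.1667)·(-0.1667) + (2.8333)·(2.8333) + (2.8333)·(2.8333)) / 5 = 34.8333/5 = 6.9667

S is symmetric (S[j,i] = S[i,j]). Assembling:

S = [[5.8667, -3.2667, 3.6667],
 [-3.2667, 4.5667, -2.3667],
 [3.6667, -2.3667, 6.9667]]


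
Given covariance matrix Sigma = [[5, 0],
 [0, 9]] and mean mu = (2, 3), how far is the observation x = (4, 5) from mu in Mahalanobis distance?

Step 1 — centre the observation: (x - mu) = (2, 2).

Step 2 — invert Sigma. det(Sigma) = 5·9 - (0)² = 45.
  Sigma^{-1} = (1/det) · [[d, -b], [-b, a]] = [[0.2, 0],
 [0, 0.1111]].

Step 3 — form the quadratic (x - mu)^T · Sigma^{-1} · (x - mu):
  Sigma^{-1} · (x - mu) = (0.4, 0.2222).
  (x - mu)^T · [Sigma^{-1} · (x - mu)] = (2)·(0.4) + (2)·(0.2222) = 1.2444.

Step 4 — take square root: d = √(1.2444) ≈ 1.1155.

d(x, mu) = √(1.2444) ≈ 1.1155


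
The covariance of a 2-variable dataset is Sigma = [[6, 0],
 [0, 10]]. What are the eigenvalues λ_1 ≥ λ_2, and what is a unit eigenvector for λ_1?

Step 1 — characteristic polynomial of 2×2 Sigma:
  det(Sigma - λI) = λ² - trace · λ + det = 0.
  trace = 6 + 10 = 16, det = 6·10 - (0)² = 60.
Step 2 — discriminant:
  Δ = trace² - 4·det = 256 - 240 = 16.
Step 3 — eigenvalues:
  λ = (trace ± √Δ)/2 = (16 ± 4)/2,
  λ_1 = 10,  λ_2 = 6.

Step 4 — unit eigenvector for λ_1: Sigma is diagonal, so its eigenvectors are the coordinate axes. λ_1 = 10 is the diagonal entry on the second coordinate axis, hence
  v_1 = (0, 1) (||v_1|| = 1).

λ_1 = 10,  λ_2 = 6;  v_1 ≈ (0, 1)


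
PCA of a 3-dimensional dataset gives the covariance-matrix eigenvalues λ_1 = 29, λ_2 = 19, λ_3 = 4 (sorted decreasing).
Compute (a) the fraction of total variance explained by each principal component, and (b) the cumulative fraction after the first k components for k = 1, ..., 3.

Step 1 — total variance = trace(Sigma) = Σ λ_i = 29 + 19 + 4 = 52.

Step 2 — fraction explained by component i = λ_i / Σ λ:
  PC1: 29/52 = 0.5577
  PC2: 19/52 = 0.3654
  PC3: 4/52 = 0.0769

Step 3 — cumulative fraction after k components = (λ_1 + ... + λ_k) / Σ λ:
  k = 1: 29/52 = 0.5577
  k = 2: (29 + 19)/52 = 48/52 = 0.9231
  k = 3: (29 + 19 + 4)/52 = 52/52 = 1

Summary (fraction, with percent):

explained: PC1 0.5577 (55.77%), PC2 0.3654 (36.54%), PC3 0.0769 (7.69%);  cumulative: 0.5577, 0.9231, 1


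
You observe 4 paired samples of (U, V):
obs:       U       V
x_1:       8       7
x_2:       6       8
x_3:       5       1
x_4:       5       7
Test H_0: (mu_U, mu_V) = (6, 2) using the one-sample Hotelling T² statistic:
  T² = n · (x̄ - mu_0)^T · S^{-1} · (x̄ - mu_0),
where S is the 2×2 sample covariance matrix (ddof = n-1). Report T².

Step 1 — sample mean vector:
  mean(U) = (8 + 6 + 5 + 5) / 4 = 24/4 = 6
  mean(V) = (7 + 8 + 1 + 7) / 4 = 23/4 = 5.75
  x̄ = (6, 5.75),  deviation x̄ - mu_0 = (6, 5.75) - (6, 2) = (0, 3.75).

Step 2 — sample covariance matrix, S[i,j] = (1/(n-1)) · Σ_k (x_{k,i} - mean_i) · (x_{k,j} - mean_j), divisor n-1 = 3:
  S[U,U] = ((2)·(2) + (0)·(0) + (-1)·(-1) + (-1)·(-1)) / 3 = 6/3 = 2
  S[U,V] = ((2)·(1.25) + (0)·(2.25) + (-1)·(-4.75) + (-1)·(1.25)) / 3 = 6/3 = 2
  S[V,V] = ((1.25)·(1.25) + (2.25)·(2.25) + (-4.75)·(-4.75) + (1.25)·(1.25)) / 3 = 30.75/3 = 10.25
  S = [[2, 2],
 [2, 10.25]].

Step 3 — invert S. det(S) = 2·10.25 - (2)² = 16.5.
  S^{-1} = (1/det) · [[d, -b], [-b, a]] = [[0.6212, -0.1212],
 [-0.1212, 0.1212]].

Step 4 — quadratic form (x̄ - mu_0)^T · S^{-1} · (x̄ - mu_0):
  S^{-1} · (x̄ - mu_0) = (-0.4545, 0.4545),
  (x̄ - mu_0)^T · [...] = (0)·(-0.4545) + (3.75)·(0.4545) = 1.7045.

Step 5 — scale by n: T² = 4 · 1.7045 = 6.8182.

T² ≈ 6.8182
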